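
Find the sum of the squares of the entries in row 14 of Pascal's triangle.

By Vandermonde's identity, Σ C(14,j)² = C(28,14) = 40116600.

40116600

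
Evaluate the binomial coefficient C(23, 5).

33649

C(23,5) = (23·22·21·20·19) / 5! = 4037880 / 120 = 33649.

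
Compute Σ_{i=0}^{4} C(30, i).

31931

1 + 30 + 435 + 4060 + 27405 = 31931.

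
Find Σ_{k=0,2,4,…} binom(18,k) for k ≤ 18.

131072

Even-k terms of row 18 sum to 2^17 = 131072.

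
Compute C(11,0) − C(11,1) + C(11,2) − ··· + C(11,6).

The partial alternating sum Σ_{k=0}^{6} (−1)^k C(11,k) = (−1)^6 C(10,6) = 210.

210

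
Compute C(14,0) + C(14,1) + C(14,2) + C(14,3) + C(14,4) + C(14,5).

1 + 14 + 91 + 364 + 1001 + 2002 = 3473.

3473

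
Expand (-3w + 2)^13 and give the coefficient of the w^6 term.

160123392

The general term is C(13,j)·(-3w)^j·(2)^(13-j); the w^6 term has j = 6.
C(13,6) = 1716.
Coefficient = C(13,6) · (-3)^6 · 2^7 = 1716 · 729 · 128 = 160123392.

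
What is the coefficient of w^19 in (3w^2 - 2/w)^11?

-1299078

General term: C(11,j)·(3w^2)^j·(-2/w)^(11-j), with w-exponent 2j − 1(11−j) = 3j − 11.
Set 3j − 11 = 19: j = 10.
C(11,10) = 11; 3^10 = 59049; (-2)^1 = -2.
Coefficient = 11 · 59049 · (-2) = -1299078.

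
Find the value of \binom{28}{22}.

376740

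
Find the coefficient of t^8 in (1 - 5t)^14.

1173046875

The general term is C(14,j)·(1)^j·(-5t)^(14-j); the t^8 term has j = 6.
C(14,6) = 3003.
Coefficient = C(14,6) · (-5)^8 = 3003 · 390625 = 1173046875.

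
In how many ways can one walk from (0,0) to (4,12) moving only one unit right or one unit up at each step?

1820

Each path is a sequence of 16 steps with 4 rights: C(16,4) = 1820.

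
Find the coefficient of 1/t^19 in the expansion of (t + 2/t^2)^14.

745472

General term: C(14,j)·(t)^j·(2/t^2)^(14-j), with t-exponent 1j − 2(14−j) = 3j − 28.
Set 3j − 28 = -19: j = 3.
C(14,3) = 364; 1^3 = 1; 2^11 = 2048.
Coefficient = 364 · 1 · 2048 = 745472.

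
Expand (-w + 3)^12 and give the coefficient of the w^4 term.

3247695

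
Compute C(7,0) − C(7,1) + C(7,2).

The partial alternating sum Σ_{k=0}^{2} (−1)^k C(7,k) = (−1)^2 C(6,2) = 15.

15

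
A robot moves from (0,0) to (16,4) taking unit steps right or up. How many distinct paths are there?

Each path is a sequence of 20 steps with 16 rights: C(20,16) = 4845.

4845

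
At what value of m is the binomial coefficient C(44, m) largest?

22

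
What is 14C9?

C(14,9) = C(14,5) by symmetry.
C(14,5) = (14·13·12·11·10) / 5! = 240240 / 120 = 2002.

2002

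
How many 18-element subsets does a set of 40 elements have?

C(40,18) = (40·39·38·37·36·35·34·33·32·31·30·29·28·27·26·25·24·23) / 18! = 725902806896876799590400000 / 6402373705728000 = 113380261800.

113380261800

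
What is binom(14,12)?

91

C(14,12) = C(14,2) by symmetry.
C(14,2) = (14·13) / 2! = 182 / 2 = 91.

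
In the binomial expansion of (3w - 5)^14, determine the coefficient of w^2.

The general term is C(14,j)·(3w)^j·(-5)^(14-j); the w^2 term has j = 2.
C(14,2) = 91.
Coefficient = C(14,2) · 3^2 · (-5)^12 = 91 · 9 · 244140625 = 199951171875.

199951171875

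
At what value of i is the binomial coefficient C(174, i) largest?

87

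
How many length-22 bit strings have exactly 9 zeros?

Choose the 9 positions: C(22,9) = 497420.

497420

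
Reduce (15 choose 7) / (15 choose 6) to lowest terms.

C(n,k+1)/C(n,k) = (n−k)/(k+1) = (15−6)/(6+1) = 9/7.

9/7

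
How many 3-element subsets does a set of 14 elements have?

C(14,3) = (14·13·12) / 3! = 2184 / 6 = 364.

364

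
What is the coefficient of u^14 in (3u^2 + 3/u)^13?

General term: C(13,j)·(3u^2)^j·(3/u)^(13-j), with u-exponent 2j − 1(13−j) = 3j − 13.
Set 3j − 13 = 14: j = 9.
C(13,9) = 715; 3^9 = 19683; 3^4 = 81.
Coefficient = 715 · 19683 · 81 = 1139940945.

1139940945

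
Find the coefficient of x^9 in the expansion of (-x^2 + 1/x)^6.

-6

General term: C(6,j)·(-x^2)^j·(1/x)^(6-j), with x-exponent 2j − 1(6−j) = 3j − 6.
Set 3j − 6 = 9: j = 5.
C(6,5) = 6; (-1)^5 = -1; 1^1 = 1.
Coefficient = 6 · (-1) · 1 = -6.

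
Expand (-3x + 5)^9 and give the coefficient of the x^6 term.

7654500

The general term is C(9,j)·(-3x)^j·(5)^(9-j); the x^6 term has j = 6.
C(9,6) = 84.
Coefficient = C(9,6) · (-3)^6 · 5^3 = 84 · 729 · 125 = 7654500.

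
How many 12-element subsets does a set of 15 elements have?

C(15,12) = C(15,3) by symmetry.
C(15,3) = (15·14·13) / 3! = 2730 / 6 = 455.

455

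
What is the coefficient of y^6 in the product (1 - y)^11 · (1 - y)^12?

100947

Coefficient of y^6 = Σ_{j} C(11,j)·(-1)^j·C(12,6-j)·(-1)^(6-j) for j from 0 to 6.
= 924 + 8712 + 27225 + 36300 + 21780 + 5544 + 462 = 100947.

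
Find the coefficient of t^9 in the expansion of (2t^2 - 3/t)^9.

General term: C(9,j)·(2t^2)^j·(-3/t)^(9-j), with t-exponent 2j − 1(9−j) = 3j − 9.
Set 3j − 9 = 9: j = 6.
C(9,6) = 84; 2^6 = 64; (-3)^3 = -27.
Coefficient = 84 · 64 · (-27) = -145152.

-145152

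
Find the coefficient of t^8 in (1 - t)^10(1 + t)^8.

Coefficient of t^8 = Σ_{j} C(10,j)·(-1)^j·C(8,8-j)·1^(8-j) for j from 0 to 8.
= 1 + (-80) + 1260 + (-6720) + 14700 + (-14112) + 5880 + (-960) + 45 = 14.

14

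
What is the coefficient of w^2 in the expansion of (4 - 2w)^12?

276824064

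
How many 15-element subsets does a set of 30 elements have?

155117520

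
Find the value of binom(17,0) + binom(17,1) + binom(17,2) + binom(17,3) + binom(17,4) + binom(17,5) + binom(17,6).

21778

1 + 17 + 136 + 680 + 2380 + 6188 + 12376 = 21778.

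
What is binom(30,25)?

142506

C(30,25) = C(30,5) by symmetry.
C(30,5) = (30·29·28·27·26) / 5! = 17100720 / 120 = 142506.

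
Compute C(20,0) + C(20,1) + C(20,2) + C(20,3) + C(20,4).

6196

1 + 20 + 190 + 1140 + 4845 = 6196.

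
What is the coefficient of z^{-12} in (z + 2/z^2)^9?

General term: C(9,j)·(z)^j·(2/z^2)^(9-j), with z-exponent 1j − 2(9−j) = 3j − 18.
Set 3j − 18 = -12: j = 2.
C(9,2) = 36; 1^2 = 1; 2^7 = 128.
Coefficient = 36 · 1 · 128 = 4608.

4608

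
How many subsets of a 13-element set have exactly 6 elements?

1716

Choose the 6 positions: C(13,6) = 1716.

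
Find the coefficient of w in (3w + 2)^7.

1344

The general term is C(7,j)·(3w)^j·(2)^(7-j); the w^1 term has j = 1.
C(7,1) = 7.
Coefficient = C(7,1) · 3^1 · 2^6 = 7 · 3 · 64 = 1344.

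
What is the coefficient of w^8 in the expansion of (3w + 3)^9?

177147

The general term is C(9,j)·(3w)^j·(3)^(9-j); the w^8 term has j = 8.
C(9,8) = 9.
Coefficient = C(9,8) · 3^8 · 3^1 = 9 · 6561 · 3 = 177147.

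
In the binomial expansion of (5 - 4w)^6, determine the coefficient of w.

The general term is C(6,j)·(5)^j·(-4w)^(6-j); the w^1 term has j = 5.
C(6,5) = 6.
Coefficient = C(6,5) · 5^5 · (-4)^1 = 6 · 3125 · (-4) = -75000.

-75000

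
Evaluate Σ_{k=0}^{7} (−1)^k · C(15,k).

-3432

The partial alternating sum Σ_{k=0}^{7} (−1)^k C(15,k) = (−1)^7 C(14,7) = -3432.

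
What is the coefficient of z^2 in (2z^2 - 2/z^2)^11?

-946176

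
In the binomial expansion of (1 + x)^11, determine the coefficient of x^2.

55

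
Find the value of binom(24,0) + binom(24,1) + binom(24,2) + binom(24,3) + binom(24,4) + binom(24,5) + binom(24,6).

190051

1 + 24 + 276 + 2024 + 10626 + 42504 + 134596 = 190051.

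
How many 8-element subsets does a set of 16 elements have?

C(16,8) = (16·15·14·13·12·11·10·9) / 8! = 518918400 / 40320 = 12870.

12870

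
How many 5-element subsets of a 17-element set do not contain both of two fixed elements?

5733

All 5-subsets: C(17,5) = 6188. Those containing both fixed elements: C(15,3) = 455.
6188 − 455 = 5733.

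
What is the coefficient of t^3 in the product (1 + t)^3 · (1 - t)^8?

5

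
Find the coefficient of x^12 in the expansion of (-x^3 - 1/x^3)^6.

General term: C(6,j)·(-x^3)^j·(-1/x^3)^(6-j), with x-exponent 3j − 3(6−j) = 6j − 18.
Set 6j − 18 = 12: j = 5.
C(6,5) = 6; (-1)^5 = -1; (-1)^1 = -1.
Coefficient = 6 · (-1) · (-1) = 6.

6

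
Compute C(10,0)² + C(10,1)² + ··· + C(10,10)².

184756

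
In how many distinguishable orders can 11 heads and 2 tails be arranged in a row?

Choose positions for the heads: C(13,11) = 78.

78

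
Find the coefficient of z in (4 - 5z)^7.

-143360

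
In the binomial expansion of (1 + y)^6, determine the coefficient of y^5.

The general term is C(6,j)·(1)^j·(y)^(6-j); the y^5 term has j = 1.
C(6,1) = 6.
Coefficient = C(6,1) = 6.

6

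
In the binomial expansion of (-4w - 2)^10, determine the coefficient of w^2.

The general term is C(10,j)·(-4w)^j·(-2)^(10-j); the w^2 term has j = 2.
C(10,2) = 45.
Coefficient = C(10,2) · (-4)^2 · (-2)^8 = 45 · 16 · 256 = 184320.

184320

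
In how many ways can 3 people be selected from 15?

455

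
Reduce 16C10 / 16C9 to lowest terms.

7/10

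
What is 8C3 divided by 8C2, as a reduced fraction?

2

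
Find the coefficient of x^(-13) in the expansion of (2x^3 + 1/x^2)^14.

General term: C(14,j)·(2x^3)^j·(1/x^2)^(14-j), with x-exponent 3j − 2(14−j) = 5j − 28.
Set 5j − 28 = -13: j = 3.
C(14,3) = 364; 2^3 = 8; 1^11 = 1.
Coefficient = 364 · 8 · 1 = 2912.

2912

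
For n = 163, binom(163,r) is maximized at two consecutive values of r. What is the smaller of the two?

81

For odd n = 163, C(163,r) peaks at r = (n−1)/2 and (n+1)/2; the smaller is 81.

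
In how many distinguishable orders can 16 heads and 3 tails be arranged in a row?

969

Choose positions for the heads: C(19,16) = 969.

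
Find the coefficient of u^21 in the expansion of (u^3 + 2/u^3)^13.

2288

General term: C(13,j)·(u^3)^j·(2/u^3)^(13-j), with u-exponent 3j − 3(13−j) = 6j − 39.
Set 6j − 39 = 21: j = 10.
C(13,10) = 286; 1^10 = 1; 2^3 = 8.
Coefficient = 286 · 1 · 8 = 2288.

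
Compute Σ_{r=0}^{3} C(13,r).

1 + 13 + 78 + 286 = 378.

378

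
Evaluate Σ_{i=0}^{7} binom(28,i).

1683218

1 + 28 + 378 + 3276 + 20475 + 98280 + 376740 + 1184040 = 1683218.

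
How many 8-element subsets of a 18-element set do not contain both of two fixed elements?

All 8-subsets: C(18,8) = 43758. Those containing both fixed elements: C(16,6) = 8008.
43758 − 8008 = 35750.

35750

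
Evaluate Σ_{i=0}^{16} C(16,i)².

By Vandermonde's identity, Σ C(16,i)² = C(32,16) = 601080390.

601080390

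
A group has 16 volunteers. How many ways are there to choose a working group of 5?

4368

This is C(16,5) = 4368.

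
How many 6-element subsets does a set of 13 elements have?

C(13,6) = (13·12·11·10·9·8) / 6! = 1235520 / 720 = 1716.

1716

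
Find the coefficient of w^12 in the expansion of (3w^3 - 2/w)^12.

General term: C(12,j)·(3w^3)^j·(-2/w)^(12-j), with w-exponent 3j − 1(12−j) = 4j − 12.
Set 4j − 12 = 12: j = 6.
C(12,6) = 924; 3^6 = 729; (-2)^6 = 64.
Coefficient = 924 · 729 · 64 = 43110144.

43110144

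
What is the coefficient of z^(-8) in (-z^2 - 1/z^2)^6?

General term: C(6,j)·(-z^2)^j·(-1/z^2)^(6-j), with z-exponent 2j − 2(6−j) = 4j − 12.
Set 4j − 12 = -8: j = 1.
C(6,1) = 6; (-1)^1 = -1; (-1)^5 = -1.
Coefficient = 6 · (-1) · (-1) = 6.

6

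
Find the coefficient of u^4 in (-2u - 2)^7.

-4480

The general term is C(7,j)·(-2u)^j·(-2)^(7-j); the u^4 term has j = 4.
C(7,4) = 35.
Coefficient = C(7,4) · (-2)^4 · (-2)^3 = 35 · 16 · (-8) = -4480.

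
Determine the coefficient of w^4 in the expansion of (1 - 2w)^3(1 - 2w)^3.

(1 - 2w)^3(1 - 2w)^3 = (1 - 2w)^6, so the coefficient of w^4 is C(6,4)·(-2)^4 = 15·16 = 240.

240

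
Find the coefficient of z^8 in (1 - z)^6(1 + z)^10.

-90

Coefficient of z^8 = Σ_{j} C(6,j)·(-1)^j·C(10,8-j)·1^(8-j) for j from 0 to 6.
= 45 + (-720) + 3150 + (-5040) + 3150 + (-720) + 45 = -90.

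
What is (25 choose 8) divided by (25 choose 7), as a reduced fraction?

9/4

C(n,k+1)/C(n,k) = (n−k)/(k+1) = (25−7)/(7+1) = 18/8 = 9/4.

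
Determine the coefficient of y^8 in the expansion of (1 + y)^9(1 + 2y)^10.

1871145

Coefficient of y^8 = Σ_{j} C(9,j)·1^j·C(10,8-j)·2^(8-j) for j from 0 to 8.
= 11520 + 138240 + 483840 + 677376 + 423360 + 120960 + 15120 + 720 + 9 = 1871145.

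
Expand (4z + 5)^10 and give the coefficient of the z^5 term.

806400000

The general term is C(10,j)·(4z)^j·(5)^(10-j); the z^5 term has j = 5.
C(10,5) = 252.
Coefficient = C(10,5) · 4^5 · 5^5 = 252 · 1024 · 3125 = 806400000.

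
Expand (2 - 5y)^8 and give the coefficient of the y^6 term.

1750000

The general term is C(8,j)·(2)^j·(-5y)^(8-j); the y^6 term has j = 2.
C(8,2) = 28.
Coefficient = C(8,2) · 2^2 · (-5)^6 = 28 · 4 · 15625 = 1750000.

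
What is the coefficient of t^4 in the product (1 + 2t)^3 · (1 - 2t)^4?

48

Coefficient of t^4 = Σ_{j} C(3,j)·2^j·C(4,4-j)·(-2)^(4-j) for j from 0 to 3.
= 16 + (-192) + 288 + (-64) = 48.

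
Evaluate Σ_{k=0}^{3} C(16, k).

697

1 + 16 + 120 + 560 = 697.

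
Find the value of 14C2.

91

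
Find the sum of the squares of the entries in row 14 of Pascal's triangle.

40116600

By Vandermonde's identity, Σ C(14,k)² = C(28,14) = 40116600.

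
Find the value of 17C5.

6188

C(17,5) = (17·16·15·14·13) / 5! = 742560 / 120 = 6188.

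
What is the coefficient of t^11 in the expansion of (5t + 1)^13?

The general term is C(13,j)·(5t)^j·(1)^(13-j); the t^11 term has j = 11.
C(13,11) = 78.
Coefficient = C(13,11) · 5^11 = 78 · 48828125 = 3808593750.

3808593750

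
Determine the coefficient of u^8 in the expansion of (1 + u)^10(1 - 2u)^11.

-3915

Coefficient of u^8 = Σ_{j} C(10,j)·1^j·C(11,8-j)·(-2)^(8-j) for j from 0 to 8.
= 42240 + (-422400) + 1330560 + (-1774080) + 1108800 + (-332640) + 46200 + (-2640) + 45 = -3915.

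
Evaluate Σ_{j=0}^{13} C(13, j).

8192

Setting x = 1 in (1+x)^13 gives Σ C(13,j) = 2^13 = 8192.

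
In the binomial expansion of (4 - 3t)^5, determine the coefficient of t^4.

The general term is C(5,j)·(4)^j·(-3t)^(5-j); the t^4 term has j = 1.
C(5,1) = 5.
Coefficient = C(5,1) · 4^1 · (-3)^4 = 5 · 4 · 81 = 1620.

1620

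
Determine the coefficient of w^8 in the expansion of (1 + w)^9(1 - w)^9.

126

Coefficient of w^8 = Σ_{j} C(9,j)·1^j·C(9,8-j)·(-1)^(8-j) for j from 0 to 8.
= 9 + (-324) + 3024 + (-10584) + 15876 + (-10584) + 3024 + (-324) + 9 = 126.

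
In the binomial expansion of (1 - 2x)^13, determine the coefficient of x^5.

The general term is C(13,j)·(1)^j·(-2x)^(13-j); the x^5 term has j = 8.
C(13,8) = 1287.
Coefficient = C(13,8) · (-2)^5 = 1287 · (-32) = -41184.

-41184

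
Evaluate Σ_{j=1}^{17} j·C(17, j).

1114112

Since j·C(17,j) = 17·C(16,j−1), the sum is 17·2^16 = 17·65536 = 1114112.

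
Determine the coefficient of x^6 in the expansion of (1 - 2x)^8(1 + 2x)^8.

Coefficient of x^6 = Σ_{j} C(8,j)·(-2)^j·C(8,6-j)·2^(6-j) for j from 0 to 6.
= 1792 + (-28672) + 125440 + (-200704) + 125440 + (-28672) + 1792 = -3584.

-3584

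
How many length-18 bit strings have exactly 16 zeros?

153

Choose the 16 positions: C(18,16) = 153.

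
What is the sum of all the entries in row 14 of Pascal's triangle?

The entries of row 14 sum to 2^14 = 16384.

16384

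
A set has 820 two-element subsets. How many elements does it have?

n(n−1)/2 = 820 ⇒ n(n−1) = 1640. Since 41·40 = 1640, n = 41.

41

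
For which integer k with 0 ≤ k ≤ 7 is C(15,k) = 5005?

C(15,k) increases on 0 ≤ k ≤ 7. C(15,5) = 3003 and C(15,6) = 5005, so k = 6.

6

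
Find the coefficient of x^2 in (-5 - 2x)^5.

-5000

The general term is C(5,j)·(-5)^j·(-2x)^(5-j); the x^2 term has j = 3.
C(5,3) = 10.
Coefficient = C(5,3) · (-5)^3 · (-2)^2 = 10 · (-125) · 4 = -5000.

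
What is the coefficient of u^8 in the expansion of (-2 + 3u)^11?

The general term is C(11,j)·(-2)^j·(3u)^(11-j); the u^8 term has j = 3.
C(11,3) = 165.
Coefficient = C(11,3) · (-2)^3 · 3^8 = 165 · (-8) · 6561 = -8660520.

-8660520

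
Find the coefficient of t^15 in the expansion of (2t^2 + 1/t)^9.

2304

General term: C(9,j)·(2t^2)^j·(1/t)^(9-j), with t-exponent 2j − 1(9−j) = 3j − 9.
Set 3j − 9 = 15: j = 8.
C(9,8) = 9; 2^8 = 256; 1^1 = 1.
Coefficient = 9 · 256 · 1 = 2304.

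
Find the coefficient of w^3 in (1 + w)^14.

The general term is C(14,j)·(1)^j·(w)^(14-j); the w^3 term has j = 11.
C(14,11) = 364.
Coefficient = C(14,11) = 364.

364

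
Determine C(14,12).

91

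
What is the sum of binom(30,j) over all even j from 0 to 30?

536870912

Even-j terms of row 30 sum to 2^29 = 536870912.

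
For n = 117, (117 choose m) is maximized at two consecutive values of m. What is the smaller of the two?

For odd n = 117, C(117,m) peaks at m = (n−1)/2 and (n+1)/2; the smaller is 58.

58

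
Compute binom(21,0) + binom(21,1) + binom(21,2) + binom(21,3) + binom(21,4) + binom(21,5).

27896

1 + 21 + 210 + 1330 + 5985 + 20349 = 27896.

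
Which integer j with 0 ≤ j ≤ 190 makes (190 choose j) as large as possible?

C(190,j) is maximized at j = 190/2 = 95.

95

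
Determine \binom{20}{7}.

77520

C(20,7) = (20·19·18·17·16·15·14) / 7! = 390700800 / 5040 = 77520.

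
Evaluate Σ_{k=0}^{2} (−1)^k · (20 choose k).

171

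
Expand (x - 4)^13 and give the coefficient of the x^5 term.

The general term is C(13,j)·(x)^j·(-4)^(13-j); the x^5 term has j = 5.
C(13,5) = 1287.
Coefficient = C(13,5) · (-4)^8 = 1287 · 65536 = 84344832.

84344832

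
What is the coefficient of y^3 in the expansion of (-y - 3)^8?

The general term is C(8,j)·(-y)^j·(-3)^(8-j); the y^3 term has j = 3.
C(8,3) = 56.
Coefficient = C(8,3) · (-1)^3 · (-3)^5 = 56 · (-1) · (-243) = 13608.

13608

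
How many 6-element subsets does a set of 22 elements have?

74613

C(22,6) = (22·21·20·19·18·17) / 6! = 53721360 / 720 = 74613.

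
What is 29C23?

475020

C(29,23) = C(29,6) by symmetry.
C(29,6) = (29·28·27·26·25·24) / 6! = 342014400 / 720 = 475020.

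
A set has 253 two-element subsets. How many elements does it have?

23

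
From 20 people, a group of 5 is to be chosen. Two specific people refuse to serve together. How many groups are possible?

14688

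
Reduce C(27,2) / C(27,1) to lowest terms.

13

C(n,k+1)/C(n,k) = (n−k)/(k+1) = (27−1)/(1+1) = 26/2 = 13.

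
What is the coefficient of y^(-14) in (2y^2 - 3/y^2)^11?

General term: C(11,j)·(2y^2)^j·(-3/y^2)^(11-j), with y-exponent 2j − 2(11−j) = 4j − 22.
Set 4j − 22 = -14: j = 2.
C(11,2) = 55; 2^2 = 4; (-3)^9 = -19683.
Coefficient = 55 · 4 · (-19683) = -4330260.

-4330260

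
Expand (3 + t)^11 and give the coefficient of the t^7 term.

26730

The general term is C(11,j)·(3)^j·(t)^(11-j); the t^7 term has j = 4.
C(11,4) = 330.
Coefficient = C(11,4) · 3^4 = 330 · 81 = 26730.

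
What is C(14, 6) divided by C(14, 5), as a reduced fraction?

3/2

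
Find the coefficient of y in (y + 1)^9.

The general term is C(9,j)·(y)^j·(1)^(9-j); the y^1 term has j = 1.
C(9,1) = 9.
Coefficient = C(9,1) = 9.

9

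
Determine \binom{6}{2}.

15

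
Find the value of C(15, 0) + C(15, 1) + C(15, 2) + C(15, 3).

576

1 + 15 + 105 + 455 = 576.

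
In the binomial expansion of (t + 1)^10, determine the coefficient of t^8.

The general term is C(10,j)·(t)^j·(1)^(10-j); the t^8 term has j = 8.
C(10,8) = 45.
Coefficient = C(10,8) = 45.

45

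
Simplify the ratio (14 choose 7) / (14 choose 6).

C(n,k+1)/C(n,k) = (n−k)/(k+1) = (14−6)/(6+1) = 8/7.

8/7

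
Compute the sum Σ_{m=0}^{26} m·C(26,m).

872415232

Differentiating (1+x)^26 and setting x=1: Σ m·C(26,m) = 26·2^25 = 872415232.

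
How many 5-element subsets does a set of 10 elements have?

252

C(10,5) = (10·9·8·7·6) / 5! = 30240 / 120 = 252.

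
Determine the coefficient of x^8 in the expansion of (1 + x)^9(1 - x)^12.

-126

Coefficient of x^8 = Σ_{j} C(9,j)·1^j·C(12,8-j)·(-1)^(8-j) for j from 0 to 8.
= 495 + (-7128) + 33264 + (-66528) + 62370 + (-27720) + 5544 + (-432) + 9 = -126.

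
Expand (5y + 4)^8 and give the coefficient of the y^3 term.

7168000

The general term is C(8,j)·(5y)^j·(4)^(8-j); the y^3 term has j = 3.
C(8,3) = 56.
Coefficient = C(8,3) · 5^3 · 4^5 = 56 · 125 · 1024 = 7168000.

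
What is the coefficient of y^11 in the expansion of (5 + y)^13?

1950

The general term is C(13,j)·(5)^j·(y)^(13-j); the y^11 term has j = 2.
C(13,2) = 78.
Coefficient = C(13,2) · 5^2 = 78 · 25 = 1950.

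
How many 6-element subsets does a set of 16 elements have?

8008

C(16,6) = (16·15·14·13·12·11) / 6! = 5765760 / 720 = 8008.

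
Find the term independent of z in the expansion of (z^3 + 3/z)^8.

20412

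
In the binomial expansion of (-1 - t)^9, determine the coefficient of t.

-9

The general term is C(9,j)·(-1)^j·(-t)^(9-j); the t^1 term has j = 8.
C(9,8) = 9.
Coefficient = C(9,8) · (-1)^1 = 9 · (-1) = -9.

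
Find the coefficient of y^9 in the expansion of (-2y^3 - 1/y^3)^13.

-329472

General term: C(13,j)·(-2y^3)^j·(-1/y^3)^(13-j), with y-exponent 3j − 3(13−j) = 6j − 39.
Set 6j − 39 = 9: j = 8.
C(13,8) = 1287; (-2)^8 = 256; (-1)^5 = -1.
Coefficient = 1287 · 256 · (-1) = -329472.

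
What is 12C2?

66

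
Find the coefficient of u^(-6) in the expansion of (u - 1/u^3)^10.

210

General term: C(10,j)·(u)^j·(-1/u^3)^(10-j), with u-exponent 1j − 3(10−j) = 4j − 30.
Set 4j − 30 = -6: j = 6.
C(10,6) = 210; 1^6 = 1; (-1)^4 = 1.
Coefficient = 210 · 1 · 1 = 210.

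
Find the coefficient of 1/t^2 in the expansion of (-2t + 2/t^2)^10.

215040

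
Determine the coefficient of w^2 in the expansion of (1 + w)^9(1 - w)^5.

1

Coefficient of w^2 = Σ_{j} C(9,j)·1^j·C(5,2-j)·(-1)^(2-j) for j from 0 to 2.
= 10 + (-45) + 36 = 1.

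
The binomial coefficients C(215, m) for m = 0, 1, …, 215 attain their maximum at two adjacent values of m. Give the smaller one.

For odd n = 215, C(215,m) peaks at m = (n−1)/2 and (n+1)/2; the smaller is 107.

107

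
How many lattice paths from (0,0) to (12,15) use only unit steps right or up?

17383860

Each path is a sequence of 27 steps with 12 rights: C(27,12) = 17383860.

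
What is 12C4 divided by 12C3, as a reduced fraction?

9/4

C(n,k+1)/C(n,k) = (n−k)/(k+1) = (12−3)/(3+1) = 9/4.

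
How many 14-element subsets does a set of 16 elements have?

C(16,14) = C(16,2) by symmetry.
C(16,2) = (16·15) / 2! = 240 / 2 = 120.

120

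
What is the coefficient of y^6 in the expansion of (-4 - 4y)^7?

The general term is C(7,j)·(-4)^j·(-4y)^(7-j); the y^6 term has j = 1.
C(7,1) = 7.
Coefficient = C(7,1) · (-4)^1 · (-4)^6 = 7 · (-4) · 4096 = -114688.

-114688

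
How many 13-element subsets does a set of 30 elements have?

C(30,13) = (30·29·28·27·26·25·24·23·22·21·20·19·18) / 13! = 745747076954880000 / 6227020800 = 119759850.

119759850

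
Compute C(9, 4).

C(9,4) = (9·8·7·6) / 4! = 3024 / 24 = 126.

126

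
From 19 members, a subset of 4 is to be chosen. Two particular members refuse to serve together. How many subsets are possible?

3740

All 4-subsets: C(19,4) = 3876. Those containing both fixed elements: C(17,2) = 136.
3876 − 136 = 3740.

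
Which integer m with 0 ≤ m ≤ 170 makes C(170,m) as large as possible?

C(170,m) is maximized at m = 170/2 = 85.

85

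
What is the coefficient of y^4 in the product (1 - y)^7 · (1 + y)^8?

21

Coefficient of y^4 = Σ_{j} C(7,j)·(-1)^j·C(8,4-j)·1^(4-j) for j from 0 to 4.
= 70 + (-392) + 588 + (-280) + 35 = 21.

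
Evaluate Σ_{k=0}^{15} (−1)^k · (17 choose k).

The partial alternating sum Σ_{k=0}^{15} (−1)^k C(17,k) = (−1)^15 C(16,15) = -16.

-16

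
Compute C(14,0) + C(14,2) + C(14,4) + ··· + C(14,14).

8192

Half of (1+1)^14 + (1−1)^14 gives the even-index sum: 2^13 = 8192.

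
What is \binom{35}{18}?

4537567650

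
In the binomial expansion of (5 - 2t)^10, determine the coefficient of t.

-39062500

The general term is C(10,j)·(5)^j·(-2t)^(10-j); the t^1 term has j = 9.
C(10,9) = 10.
Coefficient = C(10,9) · 5^9 · (-2)^1 = 10 · 1953125 · (-2) = -39062500.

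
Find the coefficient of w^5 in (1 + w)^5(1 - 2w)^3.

11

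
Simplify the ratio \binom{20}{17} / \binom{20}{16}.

4/17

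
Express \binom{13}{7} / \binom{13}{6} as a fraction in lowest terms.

C(n,k+1)/C(n,k) = (n−k)/(k+1) = (13−6)/(6+1) = 7/7 = 1.

1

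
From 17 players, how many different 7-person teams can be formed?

This is C(17,7) = 19448.

19448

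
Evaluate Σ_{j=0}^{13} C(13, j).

Setting x = 1 in (1+x)^13 gives Σ C(13,j) = 2^13 = 8192.

8192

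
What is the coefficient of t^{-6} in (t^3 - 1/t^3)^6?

15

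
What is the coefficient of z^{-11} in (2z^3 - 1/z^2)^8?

-16

General term: C(8,j)·(2z^3)^j·(-1/z^2)^(8-j), with z-exponent 3j − 2(8−j) = 5j − 16.
Set 5j − 16 = -11: j = 1.
C(8,1) = 8; 2^1 = 2; (-1)^7 = -1.
Coefficient = 8 · 2 · (-1) = -16.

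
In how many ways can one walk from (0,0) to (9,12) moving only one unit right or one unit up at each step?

Each path is a sequence of 21 steps with 9 rights: C(21,9) = 293930.

293930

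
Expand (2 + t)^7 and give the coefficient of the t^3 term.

The general term is C(7,j)·(2)^j·(t)^(7-j); the t^3 term has j = 4.
C(7,4) = 35.
Coefficient = C(7,4) · 2^4 = 35 · 16 = 560.

560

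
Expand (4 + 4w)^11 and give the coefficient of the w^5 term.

1937768448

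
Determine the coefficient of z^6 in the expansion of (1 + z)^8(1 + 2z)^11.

Coefficient of z^6 = Σ_{j} C(8,j)·1^j·C(11,6-j)·2^(6-j) for j from 0 to 6.
= 29568 + 118272 + 147840 + 73920 + 15400 + 1232 + 28 = 386260.

386260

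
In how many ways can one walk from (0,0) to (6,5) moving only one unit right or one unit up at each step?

462

Each path is a sequence of 11 steps with 6 rights: C(11,6) = 462.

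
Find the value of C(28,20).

3108105

C(28,20) = C(28,8) by symmetry.
C(28,8) = (28·27·26·25·24·23·22·21) / 8! = 125318793600 / 40320 = 3108105.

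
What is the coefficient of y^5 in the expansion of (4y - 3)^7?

193536

The general term is C(7,j)·(4y)^j·(-3)^(7-j); the y^5 term has j = 5.
C(7,5) = 21.
Coefficient = C(7,5) · 4^5 · (-3)^2 = 21 · 1024 · 9 = 193536.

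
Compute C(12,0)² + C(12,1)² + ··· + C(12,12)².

2704156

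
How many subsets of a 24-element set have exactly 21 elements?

2024

Choose the 21 positions: C(24,21) = 2024.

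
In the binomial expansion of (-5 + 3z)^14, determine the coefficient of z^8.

307854421875

The general term is C(14,j)·(-5)^j·(3z)^(14-j); the z^8 term has j = 6.
C(14,6) = 3003.
Coefficient = C(14,6) · (-5)^6 · 3^8 = 3003 · 15625 · 6561 = 307854421875.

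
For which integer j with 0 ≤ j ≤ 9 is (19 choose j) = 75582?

8

C(19,j) increases on 0 ≤ j ≤ 9. C(19,7) = 50388 and C(19,8) = 75582, so j = 8.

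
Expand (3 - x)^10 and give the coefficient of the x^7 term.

The general term is C(10,j)·(3)^j·(-x)^(10-j); the x^7 term has j = 3.
C(10,3) = 120.
Coefficient = C(10,3) · 3^3 · (-1)^7 = 120 · 27 · (-1) = -3240.

-3240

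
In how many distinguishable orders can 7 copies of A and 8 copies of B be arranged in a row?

Choose positions for the A's: C(15,7) = 6435.

6435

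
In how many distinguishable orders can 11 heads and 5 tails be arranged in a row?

4368

Choose positions for the heads: C(16,11) = 4368.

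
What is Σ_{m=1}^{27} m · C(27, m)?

1811939328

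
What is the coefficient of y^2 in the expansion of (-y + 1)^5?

The general term is C(5,j)·(-y)^j·(1)^(5-j); the y^2 term has j = 2.
C(5,2) = 10.
Coefficient = C(5,2) = 10.

10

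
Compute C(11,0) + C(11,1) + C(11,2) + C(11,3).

1 + 11 + 55 + 165 = 232.

232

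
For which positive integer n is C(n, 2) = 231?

22

n(n−1)/2 = 231 ⇒ n(n−1) = 462. Since 22·21 = 462, n = 22.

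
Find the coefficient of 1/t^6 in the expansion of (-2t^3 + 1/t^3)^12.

General term: C(12,j)·(-2t^3)^j·(1/t^3)^(12-j), with t-exponent 3j − 3(12−j) = 6j − 36.
Set 6j − 36 = -6: j = 5.
C(12,5) = 792; (-2)^5 = -32; 1^7 = 1.
Coefficient = 792 · (-32) · 1 = -25344.

-25344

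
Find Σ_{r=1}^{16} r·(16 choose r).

524288

Since r·C(16,r) = 16·C(15,r−1), the sum is 16·2^15 = 16·32768 = 524288.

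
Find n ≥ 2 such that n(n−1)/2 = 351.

n(n−1)/2 = 351 ⇒ n(n−1) = 702. Since 27·26 = 702, n = 27.

27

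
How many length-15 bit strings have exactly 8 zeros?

6435

Choose the 8 positions: C(15,8) = 6435.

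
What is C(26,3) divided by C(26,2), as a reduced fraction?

8

C(n,k+1)/C(n,k) = (n−k)/(k+1) = (26−2)/(2+1) = 24/3 = 8.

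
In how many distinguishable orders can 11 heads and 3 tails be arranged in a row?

364

Choose positions for the heads: C(14,11) = 364.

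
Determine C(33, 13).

573166440

C(33,13) = (33·32·31·30·29·28·27·26·25·24·23·22·21) / 13! = 3569119343741952000 / 6227020800 = 573166440.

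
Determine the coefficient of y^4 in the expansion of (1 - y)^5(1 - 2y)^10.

10165

Coefficient of y^4 = Σ_{j} C(5,j)·(-1)^j·C(10,4-j)·(-2)^(4-j) for j from 0 to 4.
= 3360 + 4800 + 1800 + 200 + 5 = 10165.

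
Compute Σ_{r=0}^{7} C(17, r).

1 + 17 + 136 + 680 + 2380 + 6188 + 12376 + 19448 = 41226.

41226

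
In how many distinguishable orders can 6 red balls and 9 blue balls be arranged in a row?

Choose positions for the red balls: C(15,6) = 5005.

5005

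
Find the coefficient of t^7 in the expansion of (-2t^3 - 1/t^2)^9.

General term: C(9,j)·(-2t^3)^j·(-1/t^2)^(9-j), with t-exponent 3j − 2(9−j) = 5j − 18.
Set 5j − 18 = 7: j = 5.
C(9,5) = 126; (-2)^5 = -32; (-1)^4 = 1.
Coefficient = 126 · (-32) · 1 = -4032.

-4032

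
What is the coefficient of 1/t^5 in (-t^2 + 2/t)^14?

General term: C(14,j)·(-t^2)^j·(2/t)^(14-j), with t-exponent 2j − 1(14−j) = 3j − 14.
Set 3j − 14 = -5: j = 3.
C(14,3) = 364; (-1)^3 = -1; 2^11 = 2048.
Coefficient = 364 · (-1) · 2048 = -745472.

-745472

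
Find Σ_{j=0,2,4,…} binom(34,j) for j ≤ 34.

8589934592

Half of (1+1)^34 + (1−1)^34 gives the even-index sum: 2^33 = 8589934592.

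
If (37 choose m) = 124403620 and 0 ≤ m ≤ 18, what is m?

9

C(37,m) increases on 0 ≤ m ≤ 18. C(37,8) = 38608020 and C(37,9) = 124403620, so m = 9.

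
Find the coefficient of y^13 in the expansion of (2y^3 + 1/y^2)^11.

42240

General term: C(11,j)·(2y^3)^j·(1/y^2)^(11-j), with y-exponent 3j − 2(11−j) = 5j − 22.
Set 5j − 22 = 13: j = 7.
C(11,7) = 330; 2^7 = 128; 1^4 = 1.
Coefficient = 330 · 128 · 1 = 42240.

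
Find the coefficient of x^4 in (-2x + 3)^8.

90720

The general term is C(8,j)·(-2x)^j·(3)^(8-j); the x^4 term has j = 4.
C(8,4) = 70.
Coefficient = C(8,4) · (-2)^4 · 3^4 = 70 · 16 · 81 = 90720.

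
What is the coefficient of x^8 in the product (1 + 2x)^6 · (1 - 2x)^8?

Coefficient of x^8 = Σ_{j} C(6,j)·2^j·C(8,8-j)·(-2)^(8-j) for j from 0 to 6.
= 256 + (-12288) + 107520 + (-286720) + 268800 + (-86016) + 7168 = -1280.

-1280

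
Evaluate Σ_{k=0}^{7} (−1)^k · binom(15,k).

The partial alternating sum Σ_{k=0}^{7} (−1)^k C(15,k) = (−1)^7 C(14,7) = -3432.

-3432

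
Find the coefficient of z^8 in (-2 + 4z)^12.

519045120

The general term is C(12,j)·(-2)^j·(4z)^(12-j); the z^8 term has j = 4.
C(12,4) = 495.
Coefficient = C(12,4) · (-2)^4 · 4^8 = 495 · 16 · 65536 = 519045120.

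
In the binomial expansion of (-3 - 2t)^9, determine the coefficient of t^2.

-314928

The general term is C(9,j)·(-3)^j·(-2t)^(9-j); the t^2 term has j = 7.
C(9,7) = 36.
Coefficient = C(9,7) · (-3)^7 · (-2)^2 = 36 · (-2187) · 4 = -314928.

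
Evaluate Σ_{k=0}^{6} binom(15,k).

9949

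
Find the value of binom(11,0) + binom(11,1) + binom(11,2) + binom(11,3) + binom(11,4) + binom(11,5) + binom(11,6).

1486

1 + 11 + 55 + 165 + 330 + 462 + 462 = 1486.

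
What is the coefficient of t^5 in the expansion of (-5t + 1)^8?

The general term is C(8,j)·(-5t)^j·(1)^(8-j); the t^5 term has j = 5.
C(8,5) = 56.
Coefficient = C(8,5) · (-5)^5 = 56 · (-3125) = -175000.

-175000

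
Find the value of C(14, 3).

364

C(14,3) = (14·13·12) / 3! = 2184 / 6 = 364.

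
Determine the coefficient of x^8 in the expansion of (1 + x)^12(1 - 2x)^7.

Coefficient of x^8 = Σ_{j} C(12,j)·1^j·C(7,8-j)·(-2)^(8-j) for j from 1 to 8.
= (-1536) + 29568 + (-147840) + 277200 + (-221760) + 77616 + (-11088) + 495 = 2655.

2655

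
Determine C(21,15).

54264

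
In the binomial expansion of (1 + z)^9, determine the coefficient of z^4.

The general term is C(9,j)·(1)^j·(z)^(9-j); the z^4 term has j = 5.
C(9,5) = 126.
Coefficient = C(9,5) = 126.

126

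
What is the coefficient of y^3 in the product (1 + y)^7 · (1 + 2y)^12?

4147

Coefficient of y^3 = Σ_{j} C(7,j)·1^j·C(12,3-j)·2^(3-j) for j from 0 to 3.
= 1760 + 1848 + 504 + 35 = 4147.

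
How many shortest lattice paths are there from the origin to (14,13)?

Each path is a sequence of 27 steps with 14 rights: C(27,14) = 20058300.

20058300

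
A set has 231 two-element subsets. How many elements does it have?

22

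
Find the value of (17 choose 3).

680

C(17,3) = (17·16·15) / 3! = 4080 / 6 = 680.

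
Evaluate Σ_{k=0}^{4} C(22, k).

1 + 22 + 231 + 1540 + 7315 = 9109.

9109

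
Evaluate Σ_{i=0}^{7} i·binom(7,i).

Differentiating (1+x)^7 and setting x=1: Σ i·C(7,i) = 7·2^6 = 448.

448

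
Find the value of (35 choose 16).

4059928950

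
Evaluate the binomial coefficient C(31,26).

C(31,26) = C(31,5) by symmetry.
C(31,5) = (31·30·29·28·27) / 5! = 20389320 / 120 = 169911.

169911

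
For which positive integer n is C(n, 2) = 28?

n(n−1)/2 = 28 ⇒ n(n−1) = 56. Since 8·7 = 56, n = 8.

8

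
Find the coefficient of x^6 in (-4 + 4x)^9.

-22020096

The general term is C(9,j)·(-4)^j·(4x)^(9-j); the x^6 term has j = 3.
C(9,3) = 84.
Coefficient = C(9,3) · (-4)^3 · 4^6 = 84 · (-64) · 4096 = -22020096.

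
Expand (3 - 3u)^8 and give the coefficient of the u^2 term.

The general term is C(8,j)·(3)^j·(-3u)^(8-j); the u^2 term has j = 6.
C(8,6) = 28.
Coefficient = C(8,6) · 3^6 · (-3)^2 = 28 · 729 · 9 = 183708.

183708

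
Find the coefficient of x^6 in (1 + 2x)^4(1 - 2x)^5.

Coefficient of x^6 = Σ_{j} C(4,j)·2^j·C(5,6-j)·(-2)^(6-j) for j from 1 to 4.
= (-256) + 1920 + (-2560) + 640 = -256.

-256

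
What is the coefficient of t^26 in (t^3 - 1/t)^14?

1001

General term: C(14,j)·(t^3)^j·(-1/t)^(14-j), with t-exponent 3j − 1(14−j) = 4j − 14.
Set 4j − 14 = 26: j = 10.
C(14,10) = 1001; 1^10 = 1; (-1)^4 = 1.
Coefficient = 1001 · 1 · 1 = 1001.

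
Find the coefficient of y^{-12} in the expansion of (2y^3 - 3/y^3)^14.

General term: C(14,j)·(2y^3)^j·(-3/y^3)^(14-j), with y-exponent 3j − 3(14−j) = 6j − 42.
Set 6j − 42 = -12: j = 5.
C(14,5) = 2002; 2^5 = 32; (-3)^9 = -19683.
Coefficient = 2002 · 32 · (-19683) = -1260971712.

-1260971712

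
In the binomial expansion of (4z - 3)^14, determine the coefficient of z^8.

143470559232

The general term is C(14,j)·(4z)^j·(-3)^(14-j); the z^8 term has j = 8.
C(14,8) = 3003.
Coefficient = C(14,8) · 4^8 · (-3)^6 = 3003 · 65536 · 729 = 143470559232.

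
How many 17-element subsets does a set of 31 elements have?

C(31,17) = C(31,14) by symmetry.
C(31,14) = (31·30·29·28·27·26·25·24·23·22·21·20·19·18) / 14! = 23118159385601280000 / 87178291200 = 265182525.

265182525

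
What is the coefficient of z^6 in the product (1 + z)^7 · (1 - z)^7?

-35

Coefficient of z^6 = Σ_{j} C(7,j)·1^j·C(7,6-j)·(-1)^(6-j) for j from 0 to 6.
= 7 + (-147) + 735 + (-1225) + 735 + (-147) + 7 = -35.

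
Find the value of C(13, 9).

715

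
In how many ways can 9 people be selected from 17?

This is C(17,9) = 24310.

24310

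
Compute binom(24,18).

134596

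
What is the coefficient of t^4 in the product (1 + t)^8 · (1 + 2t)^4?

Coefficient of t^4 = Σ_{j} C(8,j)·1^j·C(4,4-j)·2^(4-j) for j from 0 to 4.
= 16 + 256 + 672 + 448 + 70 = 1462.

1462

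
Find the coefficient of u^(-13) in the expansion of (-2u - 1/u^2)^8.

16

General term: C(8,j)·(-2u)^j·(-1/u^2)^(8-j), with u-exponent 1j − 2(8−j) = 3j − 16.
Set 3j − 16 = -13: j = 1.
C(8,1) = 8; (-2)^1 = -2; (-1)^7 = -1.
Coefficient = 8 · (-2) · (-1) = 16.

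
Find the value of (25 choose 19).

C(25,19) = C(25,6) by symmetry.
C(25,6) = (25·24·23·22·21·20) / 6! = 127512000 / 720 = 177100.

177100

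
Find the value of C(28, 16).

30421755

C(28,16) = C(28,12) by symmetry.
C(28,12) = (28·27·26·25·24·23·22·21·20·19·18·17) / 12! = 14572069319808000 / 479001600 = 30421755.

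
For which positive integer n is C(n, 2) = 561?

n(n−1)/2 = 561 ⇒ n(n−1) = 1122. Since 34·33 = 1122, n = 34.

34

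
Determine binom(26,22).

14950

C(26,22) = C(26,4) by symmetry.
C(26,4) = (26·25·24·23) / 4! = 358800 / 24 = 14950.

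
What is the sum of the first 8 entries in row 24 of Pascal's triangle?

536155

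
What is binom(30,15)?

155117520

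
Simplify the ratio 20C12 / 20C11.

C(n,k+1)/C(n,k) = (n−k)/(k+1) = (20−11)/(11+1) = 9/12 = 3/4.

3/4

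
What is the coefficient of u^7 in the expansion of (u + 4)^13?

7028736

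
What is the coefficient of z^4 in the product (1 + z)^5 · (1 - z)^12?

Coefficient of z^4 = Σ_{j} C(5,j)·1^j·C(12,4-j)·(-1)^(4-j) for j from 0 to 4.
= 495 + (-1100) + 660 + (-120) + 5 = -60.

-60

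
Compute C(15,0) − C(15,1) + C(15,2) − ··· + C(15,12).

The partial alternating sum Σ_{k=0}^{12} (−1)^k C(15,k) = (−1)^12 C(14,12) = 91.

91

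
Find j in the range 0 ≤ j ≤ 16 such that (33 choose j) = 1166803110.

16

C(33,j) increases on 0 ≤ j ≤ 16. C(33,15) = 1037158320 and C(33,16) = 1166803110, so j = 16.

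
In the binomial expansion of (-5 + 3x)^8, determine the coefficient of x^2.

The general term is C(8,j)·(-5)^j·(3x)^(8-j); the x^2 term has j = 6.
C(8,6) = 28.
Coefficient = C(8,6) · (-5)^6 · 3^2 = 28 · 15625 · 9 = 3937500.

3937500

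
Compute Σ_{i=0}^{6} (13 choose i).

1 + 13 + 78 + 286 + 715 + 1287 + 1716 = 4096.

4096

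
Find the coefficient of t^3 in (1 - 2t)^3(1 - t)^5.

Coefficient of t^3 = Σ_{j} C(3,j)·(-2)^j·C(5,3-j)·(-1)^(3-j) for j from 0 to 3.
= (-10) + (-60) + (-60) + (-8) = -138.

-138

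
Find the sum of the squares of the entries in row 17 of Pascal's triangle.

2333606220

Σ C(17,j)² is the coefficient of x^17 in (1+x)^17(1+x)^17 = (1+x)^34, i.e. C(34,17) = 2333606220.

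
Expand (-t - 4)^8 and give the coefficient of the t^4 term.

17920

The general term is C(8,j)·(-t)^j·(-4)^(8-j); the t^4 term has j = 4.
C(8,4) = 70.
Coefficient = C(8,4) · (-4)^4 = 70 · 256 = 17920.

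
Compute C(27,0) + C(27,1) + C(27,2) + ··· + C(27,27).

134217728

Setting x = 1 in (1+x)^27 gives Σ C(27,k) = 2^27 = 134217728.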